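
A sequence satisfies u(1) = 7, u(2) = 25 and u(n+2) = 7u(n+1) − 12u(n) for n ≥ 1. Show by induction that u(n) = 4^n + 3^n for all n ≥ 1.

Base cases: u(1) = 7 and 4^1 + 3^1 = 7; u(2) = 25 and 4^2 + 3^2 = 25.
Assume u(i) = 4^i + 3^i for all 1 ≤ i ≤ j, where j ≥ 2.
Then u(j+1) = 7u(j) − 12u(j−1) = 7·(4^j + 3^j) − 12·(4^{j−1} + 3^{j−1}) = (7·4 − 12)4^{j−1} + (7·3 − 12)3^{j−1} = 16·4^{j−1} + 9·3^{j−1} = 4^{j+1} + 3^{j+1}.
So the formula holds for j+1, and by strong induction u(n) = 4^n + 3^n for all n ≥ 1.

u(n) = 4^n + 3^n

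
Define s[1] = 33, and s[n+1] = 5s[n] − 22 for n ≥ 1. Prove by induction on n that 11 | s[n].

Base case: s[1] = 33 = 11·3, so 11 | s[1].
Assume 11 | s[j], so s[j] = 11t for some integer t.
Then s[j+1] = 5s[j] − 22 = 5·(11t) − 22 = 11(5t − 2), so 11 | s[j+1].
Hence 11 | s[n] for every n ≥ 1, by induction.

11 | s[n]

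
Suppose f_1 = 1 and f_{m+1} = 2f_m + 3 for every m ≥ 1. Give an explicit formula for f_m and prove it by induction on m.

Claim: f_m = 2^{m+1} − 3.

Base case: f_1 = 1, and 2^{1+1} − 3 = 4 − 3 = 1.
Assume f_j = 2^{j+1} − 3 for some j ≥ 1.
Then f_{j+1} = 2f_j + 3 = 2·(2^{j+1} − 3) + 3 = 2^{j+2} − 6 + 3 = 2^{j+2} − 3.
So the formula holds for j+1, and by induction f_m = 2^{m+1} − 3 for all m ≥ 1.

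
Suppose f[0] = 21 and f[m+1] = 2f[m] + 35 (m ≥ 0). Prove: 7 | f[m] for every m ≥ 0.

Base case: f[0] = 21 = 7·3, so 7 | f[0].
Assume 7 | f[k], so f[k] = 7t for some integer t.
Then f[k+1] = 2f[k] + 35 = 2·(7t) + 35 = 7(2t + 5), so 7 | f[k+1].
By induction, 7 | f[m] for all m ≥ 0.

7 | f[m]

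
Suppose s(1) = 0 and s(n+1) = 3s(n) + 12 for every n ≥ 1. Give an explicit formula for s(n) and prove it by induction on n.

Claim: s(n) = 2·3^n − 6.

Base case: s(1) = 0, and 2·3^1 − 6 = 6 − 6 = 0.
Assume s(r) = 2·3^r − 6 for some r ≥ 1.
Then s(r+1) = 3s(r) + 12 = 3·(2·3^r − 6) + 12 = 6·3^r − 18 + 12 = 2·3^{r+1} − 6.
This completes the inductive step, so s(n) = 2·3^n − 6 for all n ≥ 1.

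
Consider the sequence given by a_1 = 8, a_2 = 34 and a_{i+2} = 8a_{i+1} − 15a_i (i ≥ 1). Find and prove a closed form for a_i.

Claim: a_i = 5^i + 3^i.

Base cases: a_1 = 8 and 5^1 + 3^1 = 8; a_2 = 34 and 5^2 + 3^2 = 34.
Assume a_j = 5^j + 3^j for all 1 ≤ j ≤ k, where k ≥ 2.
Then a_{k+1} = 8a_k − 15a_{k−1} = 8·(5^k + 3^k) − 15·(5^{k−1} + 3^{k−1}) = (8·5 − 15)5^{k−1} + (8·3 − 15)3^{k−1} = 25·5^{k−1} + 9·3^{k−1} = 5^{k+1} + 3^{k+1}.
This completes the inductive step, so a_i = 5^i + 3^i for all i ≥ 1.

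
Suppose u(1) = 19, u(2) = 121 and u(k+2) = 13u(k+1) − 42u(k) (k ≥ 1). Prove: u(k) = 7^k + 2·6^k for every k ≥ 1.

Base cases: u(1) = 19 and 7^1 + 2·6^1 = 19; u(2) = 121 and 7^2 + 2·6^2 = 121.
Assume u(j) = 7^j + 2·6^j for all 1 ≤ j ≤ r, where r ≥ 2.
Then u(r+1) = 13u(r) − 42u(r−1) = 13·(7^r + 2·6^r) − 42·(7^{r−1} + 2·6^{r−1}) = (13·7 − 42)7^{r−1} + 2·(13·6 − 42)6^{r−1} = 49·7^{r−1} + 72·6^{r−1} = 7^{r+1} + 2·6^{r+1}.
This completes the inductive step, so u(k) = 7^k + 2·6^k for all k ≥ 1.

u(k) = 7^k + 2·6^k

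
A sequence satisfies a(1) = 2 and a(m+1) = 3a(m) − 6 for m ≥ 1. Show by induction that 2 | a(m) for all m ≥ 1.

Base case: a(1) = 2 = 2·1, so 2 | a(1).
Assume 2 | a(k), so a(k) = 2t for some integer t.
Then a(k+1) = 3a(k) − 6 = 3·(2t) − 6 = 2(3t − 3), so 2 | a(k+1).
By induction, 2 | a(m) for all m ≥ 1.

2 | a(m)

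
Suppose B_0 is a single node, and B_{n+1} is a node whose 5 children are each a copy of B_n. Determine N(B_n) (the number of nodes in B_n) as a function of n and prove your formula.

Claim: N(B_n) = (5^{n+1} − 1)/4.

Base case: N(B_0) = 1, and (5^{0+1} − 1)/4 = 1.
Assume N(B_j) = (5^{j+1} − 1)/4.
Then N(B_{j+1}) = 1 + 5N(B_j) = 1 + 5·(5^{j+1} − 1)/4 = 1 + (5^{j+2} − 5)/4 = (4 + 5^{j+2} − 5)/4 = (5^{j+2} − 1)/4.
By induction, N(B_n) = (5^{n+1} − 1)/4 for all n ≥ 0.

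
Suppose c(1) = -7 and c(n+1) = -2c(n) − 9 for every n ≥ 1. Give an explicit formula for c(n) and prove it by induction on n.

Claim: c(n) = 2·(-2)^n − 3.

Base case: c(1) = -7, and 2·(-2)^1 − 3 = -4 − 3 = -7.
Assume c(m) = 2·(-2)^m − 3 for some m ≥ 1.
Then c(m+1) = -2c(m) − 9 = -2·(2·(-2)^m − 3) − 9 = -4·(-2)^m + 6 − 9 = 2·(-2)^{m+1} − 3.
Hence c(n) = 2·(-2)^n − 3 for every n ≥ 1, by induction.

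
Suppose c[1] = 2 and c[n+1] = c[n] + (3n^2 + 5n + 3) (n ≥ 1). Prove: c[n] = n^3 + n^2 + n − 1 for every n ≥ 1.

Base case: c[1] = 2, and 1^3 + 1^2 + 1 − 1 = 2.
Assume c[r] = r^3 + r^2 + r − 1.
Then c[r+1] = c[r] + (3r^2 + 5r + 3) = (r^3 + r^2 + r − 1) + (3r^2 + 5r + 3) = r^3 + 4r^2 + 6r + 2,
and (r+1)^3 + (r+1)^2 + (r+1) − 1 = r^3 + 4r^2 + 6r + 2.
By induction, c[n] = n^3 + n^2 + n − 1 for all n ≥ 1.

c[n] = n^3 + n^2 + n − 1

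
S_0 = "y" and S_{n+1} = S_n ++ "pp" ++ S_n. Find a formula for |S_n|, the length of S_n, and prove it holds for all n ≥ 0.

Claim: |S_n| = 3·2^n − 2.

Base case: |S_0| = 1, and 3·2^0 − 2 = 1.
Assume |S_k| = 3·2^k − 2.
Then |S_{k+1}| = |S_k| + 2 + |S_k| = 2|S_k| + 2 = 2(3·2^k − 2) + 2 = 3·2^{k+1} − 4 + 2 = 3·2^{k+1} − 2.
Hence |S_n| = 3·2^n − 2 for every n ≥ 0, by induction.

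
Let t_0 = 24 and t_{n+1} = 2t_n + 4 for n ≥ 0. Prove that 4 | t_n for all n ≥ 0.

Base case: t_0 = 24 = 4·6, so 4 | t_0.
Assume 4 | t_k, so t_k = 4s for some integer s.
Then t_{k+1} = 2t_k + 4 = 2·(4s) + 4 = 4(2s + 1), so 4 | t_{k+1}.
By induction, 4 | t_n for all n ≥ 0.

4 | t_n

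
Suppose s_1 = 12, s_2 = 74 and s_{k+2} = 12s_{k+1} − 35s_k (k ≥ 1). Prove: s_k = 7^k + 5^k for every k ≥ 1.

Base cases: s_1 = 12 and 7^1 + 5^1 = 12; s_2 = 74 and 7^2 + 5^2 = 74.
Assume s_j = 7^j + 5^j for all 1 ≤ j ≤ m, where m ≥ 2.
Then s_{m+1} = 12s_m − 35s_{m−1} = 12·(7^m + 5^m) − 35·(7^{m−1} + 5^{m−1}) = (12·7 − 35)7^{m−1} + (12·5 − 35)5^{m−1} = 49·7^{m−1} + 25·5^{m−1} = 7^{m+1} + 5^{m+1}.
This completes the inductive step, so s_k = 7^k + 5^k for all k ≥ 1.

s_k = 7^k + 5^k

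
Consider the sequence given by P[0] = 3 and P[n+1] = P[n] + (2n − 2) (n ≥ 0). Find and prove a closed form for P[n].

Claim: P[n] = n^2 − 3n + 3.

Base case: P[0] = 3, and 0^2 − 3·0 + 3 = 3.
Assume P[r] = r^2 − 3r + 3.
Then P[r+1] = P[r] + (2r − 2) = (r^2 − 3r + 3) + (2r − 2) = r^2 − r + 1,
and (r+1)^2 − 3·(r+1) + 3 = r^2 − r + 1.
This completes the inductive step, so P[n] = n^2 − 3n + 3 for all n ≥ 0.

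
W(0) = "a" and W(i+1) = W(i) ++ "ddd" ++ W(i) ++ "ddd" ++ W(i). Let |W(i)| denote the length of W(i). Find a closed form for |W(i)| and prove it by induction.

Claim: |W(i)| = 4·3^i − 3.

Base case: |W(0)| = 1, and 4·3^0 − 3 = 1.
Assume |W(k)| = 4·3^k − 3.
Then |W(k+1)| = 3|W(k)| + 6 = 3(4·3^k − 3) + 6 = 4·3^{k+1} − 9 + 6 = 4·3^{k+1} − 3.
By induction, |W(i)| = 4·3^i − 3 for all i ≥ 0.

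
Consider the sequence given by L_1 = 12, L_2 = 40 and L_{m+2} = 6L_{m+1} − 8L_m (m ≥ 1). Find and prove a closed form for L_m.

Claim: L_m = 2·4^m + 2·2^m.

Base cases: L_1 = 12 and 2·4^1 + 2·2^1 = 12; L_2 = 40 and 2·4^2 + 2·2^2 = 40.
Assume L_j = 2·4^j + 2·2^j for all 1 ≤ j ≤ k, where k ≥ 2.
Then L_{k+1} = 6L_k − 8L_{k−1} = 6·(2·4^k + 2·2^k) − 8·(2·4^{k−1} + 2·2^{k−1}) = 2·(6·4 − 8)4^{k−1} + 2·(6·2 − 8)2^{k−1} = 32·4^{k−1} + 8·2^{k−1} = 2·4^{k+1} + 2·2^{k+1}.
So the formula holds for k+1, and by strong induction L_m = 2·4^m + 2·2^m for all m ≥ 1.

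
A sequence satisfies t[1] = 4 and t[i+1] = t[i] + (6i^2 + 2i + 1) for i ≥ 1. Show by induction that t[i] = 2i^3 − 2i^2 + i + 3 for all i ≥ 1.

Base case: t[1] = 4, and 2·1^3 − 2·1^2 + 1 + 3 = 4.
Assume t[j] = 2j^3 − 2j^2 + j + 3.
Then t[j+1] = t[j] + (6j^2 + 2j + 1) = (2j^3 − 2j^2 + j + 3) + (6j^2 + 2j + 1) = 2j^3 + 4j^2 + 3j + 4,
and 2·(j+1)^3 − 2·(j+1)^2 + (j+1) + 3 = 2j^3 + 4j^2 + 3j + 4.
By induction, t[i] = 2i^3 − 2i^2 + i + 3 for all i ≥ 1.

t[i] = 2i^3 − 2i^2 + i + 3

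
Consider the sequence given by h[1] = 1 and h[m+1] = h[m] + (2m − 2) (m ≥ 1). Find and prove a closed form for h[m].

Claim: h[m] = m^2 − 3m + 3.

Base case: h[1] = 1, and 1^2 − 3·1 + 3 = 1.
Assume h[j] = j^2 − 3j + 3.
Then h[j+1] = h[j] + (2j − 2) = (j^2 − 3j + 3) + (2j − 2) = j^2 − j + 1,
and (j+1)^2 − 3·(j+1) + 3 = j^2 − j + 1.
By induction, h[m] = m^2 − 3m + 3 for all m ≥ 1.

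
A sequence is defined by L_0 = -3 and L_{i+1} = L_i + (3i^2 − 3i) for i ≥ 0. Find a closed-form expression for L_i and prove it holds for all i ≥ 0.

Claim: L_i = i^3 − 3i^2 + 2i − 3.

Base case: L_0 = -3, and 0^3 − 3·0^2 + 2·0 − 3 = -3.
Assume L_j = j^3 − 3j^2 + 2j − 3.
Then L_{j+1} = L_j + (3j^2 − 3j) = (j^3 − 3j^2 + 2j − 3) + (3j^2 − 3j) = j^3 − j − 3,
and (j+1)^3 − 3·(j+1)^2 + 2·(j+1) − 3 = j^3 − j − 3.
By induction, L_i = i^3 − 3i^2 + 2i − 3 for all i ≥ 0.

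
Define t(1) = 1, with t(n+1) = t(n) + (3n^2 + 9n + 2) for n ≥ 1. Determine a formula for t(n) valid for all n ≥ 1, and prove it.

Claim: t(n) = n^3 + 3n^2 − 2n − 1.

Base case: t(1) = 1, and 1^3 + 3·1^2 − 2·1 − 1 = 1.
Assume t(k) = k^3 + 3k^2 − 2k − 1.
Then t(k+1) = t(k) + (3k^2 + 9k + 2) = (k^3 + 3k^2 − 2k − 1) + (3k^2 + 9k + 2) = k^3 + 6k^2 + 7k + 1,
and (k+1)^3 + 3·(k+1)^2 − 2·(k+1) − 1 = k^3 + 6k^2 + 7k + 1.
This completes the inductive step, so t(n) = n^3 + 3n^2 − 2n − 1 for all n ≥ 1.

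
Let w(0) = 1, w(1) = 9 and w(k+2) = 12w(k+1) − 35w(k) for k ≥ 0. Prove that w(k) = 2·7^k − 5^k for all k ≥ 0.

Base cases: w(0) = 1 and 2·7^0 − 5^0 = 1; w(1) = 9 and 2·7^1 − 5^1 = 9.
Assume w(i) = 2·7^i − 5^i for all 0 ≤ i ≤ j, where j ≥ 1.
Then w(j+1) = 12w(j) − 35w(j−1) = 12·(2·7^j − 5^j) − 35·(2·7^{j−1} − 5^{j−1}) = 2·(12·7 − 35)7^{j−1} − (12·5 − 35)5^{j−1} = 98·7^{j−1} − 25·5^{j−1} = 2·7^{j+1} − 5^{j+1}.
This completes the inductive step, so w(k) = 2·7^k − 5^k for all k ≥ 0.

w(k) = 2·7^k − 5^k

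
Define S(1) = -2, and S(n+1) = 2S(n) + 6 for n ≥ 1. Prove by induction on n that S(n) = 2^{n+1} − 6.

Base case: S(1) = -2, and 2^{1+1} − 6 = 4 − 6 = -2.
Assume S(j) = 2^{j+1} − 6 for some j ≥ 1.
Then S(j+1) = 2S(j) + 6 = 2·(2^{j+1} − 6) + 6 = 2^{j+2} − 12 + 6 = 2^{j+2} − 6.
So the formula holds for j+1, and by induction S(n) = 2^{n+1} − 6 for all n ≥ 1.

S(n) = 2^{n+1} − 6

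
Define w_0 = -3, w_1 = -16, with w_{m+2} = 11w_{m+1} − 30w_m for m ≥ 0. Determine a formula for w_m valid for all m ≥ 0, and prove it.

Claim: w_m = -6^m − 2·5^m.

Base cases: w_0 = -3 and -6^0 − 2·5^0 = -3; w_1 = -16 and -6^1 − 2·5^1 = -16.
Assume w_j = -6^j − 2·5^j for all 0 ≤ j ≤ k, where k ≥ 1.
Then w_{k+1} = 11w_k − 30w_{k−1} = 11·(-6^k − 2·5^k) − 30·(-6^{k−1} − 2·5^{k−1}) = -(11·6 − 30)6^{k−1} − 2·(11·5 − 30)5^{k−1} = -36·6^{k−1} − 50·5^{k−1} = -6^{k+1} − 2·5^{k+1}.
So the formula holds for k+1, and by strong induction w_m = -6^m − 2·5^m for all m ≥ 0.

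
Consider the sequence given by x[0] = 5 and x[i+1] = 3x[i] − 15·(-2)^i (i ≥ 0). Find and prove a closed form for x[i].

Claim: x[i] = 2·3^i + 3·(-2)^i.

Base case: x[0] = 5, and 2·3^0 + 3·(-2)^0 = 2 + 3 = 5.
Assume x[r] = 2·3^r + 3·(-2)^r for some r ≥ 0.
Then x[r+1] = 3x[r] − 15·(-2)^r = 3·(2·3^r + 3·(-2)^r) − 15·(-2)^r = 2·3^{r+1} + 9·(-2)^r − 15·(-2)^r = 2·3^{r+1} − 6·(-2)^r = 2·3^{r+1} + 3·(-2)^{r+1}.
By induction, x[i] = 2·3^i + 3·(-2)^i for all i ≥ 0.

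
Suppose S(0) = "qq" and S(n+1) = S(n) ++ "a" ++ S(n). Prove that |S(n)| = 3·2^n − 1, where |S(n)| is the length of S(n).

Base case: |S(0)| = 2, and 3·2^0 − 1 = 2.
Assume |S(j)| = 3·2^j − 1.
Then |S(j+1)| = |S(j)| + 1 + |S(j)| = 2|S(j)| + 1 = 2(3·2^j − 1) + 1 = 3·2^{j+1} − 2 + 1 = 3·2^{j+1} − 1.
Hence |S(n)| = 3·2^n − 1 for every n ≥ 0, by induction.

|S(n)| = 3·2^n − 1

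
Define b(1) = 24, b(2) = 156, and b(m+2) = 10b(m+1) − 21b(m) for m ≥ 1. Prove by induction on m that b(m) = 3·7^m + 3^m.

Base cases: b(1) = 24 and 3·7^1 + 3^1 = 24; b(2) = 156 and 3·7^2 + 3^2 = 156.
Assume b(j) = 3·7^j + 3^j for all 1 ≤ j ≤ r, where r ≥ 2.
Then b(r+1) = 10b(r) − 21b(r−1) = 10·(3·7^r + 3^r) − 21·(3·7^{r−1} + 3^{r−1}) = 3·(10·7 − 21)7^{r−1} + (10·3 − 21)3^{r−1} = 147·7^{r−1} + 9·3^{r−1} = 3·7^{r+1} + 3^{r+1}.
By strong induction, b(m) = 3·7^m + 3^m for all m ≥ 1.

b(m) = 3·7^m + 3^m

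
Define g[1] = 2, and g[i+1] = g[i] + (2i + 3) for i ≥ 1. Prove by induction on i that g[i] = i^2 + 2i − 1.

Base case: g[1] = 2, and 1^2 + 2·1 − 1 = 2.
Assume g[j] = j^2 + 2j − 1.
Then g[j+1] = g[j] + (2j + 3) = (j^2 + 2j − 1) + (2j + 3) = j^2 + 4j + 2,
and (j+1)^2 + 2·(j+1) − 1 = j^2 + 4j + 2.
By induction, g[i] = i^2 + 2i − 1 for all i ≥ 1.

g[i] = i^2 + 2i − 1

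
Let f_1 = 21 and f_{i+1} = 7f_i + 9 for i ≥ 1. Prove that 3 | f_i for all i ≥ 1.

Base case: f_1 = 21 = 3·7, so 3 | f_1.
Assume 3 | f_r, so f_r = 3t for some integer t.
Then f_{r+1} = 7f_r + 9 = 7·(3t) + 9 = 3(7t + 3), so 3 | f_{r+1}.
Hence 3 | f_i for every i ≥ 1, by induction.

3 | f_i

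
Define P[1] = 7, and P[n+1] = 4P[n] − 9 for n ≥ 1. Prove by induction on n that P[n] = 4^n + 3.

Base case: P[1] = 7, and 4^1 + 3 = 4 + 3 = 7.
Assume P[m] = 4^m + 3 for some m ≥ 1.
Then P[m+1] = 4P[m] − 9 = 4·(4^m + 3) − 9 = 4^{m+1} + 12 − 9 = 4^{m+1} + 3.
By induction, P[n] = 4^n + 3 for all n ≥ 1.

P[n] = 4^n + 3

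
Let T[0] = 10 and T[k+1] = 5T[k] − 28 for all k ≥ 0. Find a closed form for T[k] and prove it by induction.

Claim: T[k] = 3·5^k + 7.

Base case: T[0] = 10, and 3·5^0 + 7 = 3 + 7 = 10.
Assume T[r] = 3·5^r + 7 for some r ≥ 0.
Then T[r+1] = 5T[r] − 28 = 5·(3·5^r + 7) − 28 = 15·5^r + 35 − 28 = 3·5^{r+1} + 7.
So the formula holds for r+1, and by induction T[k] = 3·5^k + 7 for all k ≥ 0.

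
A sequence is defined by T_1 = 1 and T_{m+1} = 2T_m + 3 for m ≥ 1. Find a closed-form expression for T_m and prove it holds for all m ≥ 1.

Claim: T_m = 2^{m+1} − 3.

Base case: T_1 = 1, and 2^{1+1} − 3 = 4 − 3 = 1.
Assume T_j = 2^{j+1} − 3 for some j ≥ 1.
Then T_{j+1} = 2T_j + 3 = 2·(2^{j+1} − 3) + 3 = 2^{j+2} − 6 + 3 = 2^{j+2} − 3.
So the formula holds for j+1, and by induction T_m = 2^{m+1} − 3 for all m ≥ 1.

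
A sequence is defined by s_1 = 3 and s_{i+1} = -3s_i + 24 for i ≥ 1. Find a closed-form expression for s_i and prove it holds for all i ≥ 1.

Claim: s_i = (-3)^i + 6.

Base case: s_1 = 3, and (-3)^1 + 6 = -3 + 6 = 3.
Assume s_j = (-3)^j + 6 for some j ≥ 1.
Then s_{j+1} = -3s_j + 24 = -3·((-3)^j + 6) + 24 = -3·(-3)^j − 18 + 24 = (-3)^{j+1} + 6.
So the formula holds for j+1, and by induction s_i = (-3)^i + 6 for all i ≥ 1.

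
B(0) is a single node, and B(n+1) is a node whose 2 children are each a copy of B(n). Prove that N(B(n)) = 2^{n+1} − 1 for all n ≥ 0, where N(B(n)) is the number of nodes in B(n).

Base case: N(B(0)) = 1, and 2^{0+1} − 1 = 1.
Assume N(B(m)) = 2^{m+1} − 1.
Then N(B(m+1)) = 1 + 2N(B(m)) = 1 + 2(2^{m+1} − 1) = 2^{m+2} − 2 + 1 = 2^{m+2} − 1.
Hence N(B(n)) = 2^{n+1} − 1 for every n ≥ 0, by induction.

N(B(n)) = 2^{n+1} − 1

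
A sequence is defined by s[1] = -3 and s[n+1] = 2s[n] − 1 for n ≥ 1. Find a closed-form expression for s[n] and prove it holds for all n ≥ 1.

Claim: s[n] = -2^{n+1} + 1.

Base case: s[1] = -3, and -2^{1+1} + 1 = -4 + 1 = -3.
Assume s[j] = -2^{j+1} + 1 for some j ≥ 1.
Then s[j+1] = 2s[j] − 1 = 2·(-2^{j+1} + 1) − 1 = -2^{j+2} + 2 − 1 = -2^{j+2} + 1.
By induction, s[n] = -2^{n+1} + 1 for all n ≥ 1.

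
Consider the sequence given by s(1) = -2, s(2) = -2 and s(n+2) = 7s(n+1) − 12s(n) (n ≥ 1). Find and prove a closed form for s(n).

Claim: s(n) = 4^n − 2·3^n.

Base cases: s(1) = -2 and 4^1 − 2·3^1 = -2; s(2) = -2 and 4^2 − 2·3^2 = -2.
Assume s(j) = 4^j − 2·3^j for all 1 ≤ j ≤ m, where m ≥ 2.
Then s(m+1) = 7s(m) − 12s(m−1) = 7·(4^m − 2·3^m) − 12·(4^{m−1} − 2·3^{m−1}) = (7·4 − 12)4^{m−1} − 2·(7·3 − 12)3^{m−1} = 16·4^{m−1} − 18·3^{m−1} = 4^{m+1} − 2·3^{m+1}.
So the formula holds for m+1, and by strong induction s(n) = 4^n − 2·3^n for all n ≥ 1.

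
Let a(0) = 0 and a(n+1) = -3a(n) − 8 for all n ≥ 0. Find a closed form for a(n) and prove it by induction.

Claim: a(n) = 2·(-3)^n − 2.

Base case: a(0) = 0, and 2·(-3)^0 − 2 = 2 − 2 = 0.
Assume a(k) = 2·(-3)^k − 2 for some k ≥ 0.
Then a(k+1) = -3a(k) − 8 = -3·(2·(-3)^k − 2) − 8 = -6·(-3)^k + 6 − 8 = 2·(-3)^{k+1} − 2.
Hence a(n) = 2·(-3)^n − 2 for every n ≥ 0, by induction.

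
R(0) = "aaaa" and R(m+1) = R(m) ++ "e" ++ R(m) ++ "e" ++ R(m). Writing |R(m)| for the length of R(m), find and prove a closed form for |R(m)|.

Claim: |R(m)| = 5·3^m − 1.

Base case: |R(0)| = 4, and 5·3^0 − 1 = 4.
Assume |R(k)| = 5·3^k − 1.
Then |R(k+1)| = 3|R(k)| + 2 = 3(5·3^k − 1) + 2 = 5·3^{k+1} − 3 + 2 = 5·3^{k+1} − 1.
This completes the inductive step, so |R(m)| = 5·3^m − 1 for all m ≥ 0.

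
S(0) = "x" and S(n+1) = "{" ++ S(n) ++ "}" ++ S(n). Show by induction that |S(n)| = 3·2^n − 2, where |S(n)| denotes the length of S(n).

Base case: |S(0)| = 1, and 3·2^0 − 2 = 1.
Assume |S(k)| = 3·2^k − 2.
Then |S(k+1)| = 1 + |S(k)| + 1 + |S(k)| = 2|S(k)| + 2 = 2(3·2^k − 2) + 2 = 3·2^{k+1} − 4 + 2 = 3·2^{k+1} − 2.
So the formula holds for k+1, and by induction |S(n)| = 3·2^n − 2 for all n ≥ 0.

|S(n)| = 3·2^n − 2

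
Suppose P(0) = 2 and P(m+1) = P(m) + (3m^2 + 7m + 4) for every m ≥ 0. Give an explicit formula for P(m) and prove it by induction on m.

Claim: P(m) = m^3 + 2m^2 + m + 2.

Base case: P(0) = 2, and 0^3 + 2·0^2 + 0 + 2 = 2.
Assume P(k) = k^3 + 2k^2 + k + 2.
Then P(k+1) = P(k) + (3k^2 + 7k + 4) = (k^3 + 2k^2 + k + 2) + (3k^2 + 7k + 4) = k^3 + 5k^2 + 8k + 6,
and (k+1)^3 + 2·(k+1)^2 + (k+1) + 2 = k^3 + 5k^2 + 8k + 6.
Hence P(m) = m^3 + 2m^2 + m + 2 for every m ≥ 0, by induction.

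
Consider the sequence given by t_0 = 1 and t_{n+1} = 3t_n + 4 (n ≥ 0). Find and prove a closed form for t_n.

Claim: t_n = 3^{n+1} − 2.

Base case: t_0 = 1, and 3^{0+1} − 2 = 3 − 2 = 1.
Assume t_k = 3^{k+1} − 2 for some k ≥ 0.
Then t_{k+1} = 3t_k + 4 = 3·(3^{k+1} − 2) + 4 = 3^{k+2} − 6 + 4 = 3^{k+2} − 2.
So the formula holds for k+1, and by induction t_n = 3^{n+1} − 2 for all n ≥ 0.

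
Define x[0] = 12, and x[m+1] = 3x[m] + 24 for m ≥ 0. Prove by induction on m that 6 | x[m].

Base case: x[0] = 12 = 6·2, so 6 | x[0].
Assume 6 | x[r], so x[r] = 6t for some integer t.
Then x[r+1] = 3x[r] + 24 = 3·(6t) + 24 = 6(3t + 4), so 6 | x[r+1].
By induction, 6 | x[m] for all m ≥ 0.

6 | x[m]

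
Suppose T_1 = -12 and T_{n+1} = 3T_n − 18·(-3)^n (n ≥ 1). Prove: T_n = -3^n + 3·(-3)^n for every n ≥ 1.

Base case: T_1 = -12, and -3^1 + 3·(-3)^1 = -3 − 9 = -12.
Assume T_m = -3^m + 3·(-3)^m for some m ≥ 1.
Then T_{m+1} = 3T_m − 18·(-3)^m = 3·(-3^m + 3·(-3)^m) − 18·(-3)^m = -3^{m+1} + 9·(-3)^m − 18·(-3)^m = -3^{m+1} − 9·(-3)^m = -3^{m+1} + 3·(-3)^{m+1}.
So the formula holds for m+1, and by induction T_n = -3^n + 3·(-3)^n for all n ≥ 1.

T_n = -3^n + 3·(-3)^n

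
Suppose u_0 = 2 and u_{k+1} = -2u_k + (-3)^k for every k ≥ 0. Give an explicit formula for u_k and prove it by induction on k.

Claim: u_k = 3·(-2)^k − (-3)^k.

Base case: u_0 = 2, and 3·(-2)^0 − (-3)^0 = 3 − 1 = 2.
Assume u_r = 3·(-2)^r − (-3)^r for some r ≥ 0.
Then u_{r+1} = -2u_r + (-3)^r = -2·(3·(-2)^r − (-3)^r) + (-3)^r = 3·(-2)^{r+1} + 2·(-3)^r + (-3)^r = 3·(-2)^{r+1} + 3·(-3)^r = 3·(-2)^{r+1} − (-3)^{r+1}.
So the formula holds for r+1, and by induction u_k = 3·(-2)^k − (-3)^k for all k ≥ 0.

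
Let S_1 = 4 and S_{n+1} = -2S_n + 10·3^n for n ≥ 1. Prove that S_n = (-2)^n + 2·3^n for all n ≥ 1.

Base case: S_1 = 4, and (-2)^1 + 2·3^1 = -2 + 6 = 4.
Assume S_r = (-2)^r + 2·3^r for some r ≥ 1.
Then S_{r+1} = -2S_r + 10·3^r = -2·((-2)^r + 2·3^r) + 10·3^r = (-2)^{r+1} − 4·3^r + 10·3^r = (-2)^{r+1} + 6·3^r = (-2)^{r+1} + 2·3^{r+1}.
So the formula holds for r+1, and by induction S_n = (-2)^n + 2·3^n for all n ≥ 1.

S_n = (-2)^n + 2·3^n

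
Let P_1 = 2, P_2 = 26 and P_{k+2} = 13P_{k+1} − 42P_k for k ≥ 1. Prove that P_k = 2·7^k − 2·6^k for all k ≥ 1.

Base cases: P_1 = 2 and 2·7^1 − 2·6^1 = 2; P_2 = 26 and 2·7^2 − 2·6^2 = 26.
Assume P_j = 2·7^j − 2·6^j for all 1 ≤ j ≤ r, where r ≥ 2.
Then P_{r+1} = 13P_r − 42P_{r−1} = 13·(2·7^r − 2·6^r) − 42·(2·7^{r−1} − 2·6^{r−1}) = 2·(13·7 − 42)7^{r−1} − 2·(13·6 − 42)6^{r−1} = 98·7^{r−1} − 72·6^{r−1} = 2·7^{r+1} − 2·6^{r+1}.
So the formula holds for r+1, and by strong induction P_k = 2·7^k − 2·6^k for all k ≥ 1.

P_k = 2·7^k − 2·6^k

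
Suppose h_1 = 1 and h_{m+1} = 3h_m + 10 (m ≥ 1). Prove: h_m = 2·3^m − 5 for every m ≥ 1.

Base case: h_1 = 1, and 2·3^1 − 5 = 6 − 5 = 1.
Assume h_k = 2·3^k − 5 for some k ≥ 1.
Then h_{k+1} = 3h_k + 10 = 3·(2·3^k − 5) + 10 = 6·3^k − 15 + 10 = 2·3^{k+1} − 5.
By induction, h_m = 2·3^m − 5 for all m ≥ 1.

h_m = 2·3^m − 5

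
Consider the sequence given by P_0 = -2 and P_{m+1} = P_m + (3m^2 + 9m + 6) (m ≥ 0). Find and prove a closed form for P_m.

Claim: P_m = m^3 + 3m^2 + 2m − 2.

Base case: P_0 = -2, and 0^3 + 3·0^2 + 2·0 − 2 = -2.
Assume P_k = k^3 + 3k^2 + 2k − 2.
Then P_{k+1} = P_k + (3k^2 + 9k + 6) = (k^3 + 3k^2 + 2k − 2) + (3k^2 + 9k + 6) = k^3 + 6k^2 + 11k + 4,
and (k+1)^3 + 3·(k+1)^2 + 2·(k+1) − 2 = k^3 + 6k^2 + 11k + 4.
By induction, P_m = m^3 + 3m^2 + 2m − 2 for all m ≥ 0.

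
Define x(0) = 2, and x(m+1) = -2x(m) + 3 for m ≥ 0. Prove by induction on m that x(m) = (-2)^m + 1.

Base case: x(0) = 2, and (-2)^0 + 1 = 1 + 1 = 2.
Assume x(j) = (-2)^j + 1 for some j ≥ 0.
Then x(j+1) = -2x(j) + 3 = -2·((-2)^j + 1) + 3 = -2·(-2)^j − 2 + 3 = (-2)^{j+1} + 1.
This completes the inductive step, so x(m) = (-2)^m + 1 for all m ≥ 0.

x(m) = (-2)^m + 1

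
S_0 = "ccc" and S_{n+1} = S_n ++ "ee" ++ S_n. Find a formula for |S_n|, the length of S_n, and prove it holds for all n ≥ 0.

Claim: |S_n| = 5·2^n − 2.

Base case: |S_0| = 3, and 5·2^0 − 2 = 3.
Assume |S_j| = 5·2^j − 2.
Then |S_{j+1}| = |S_j| + 2 + |S_j| = 2|S_j| + 2 = 2(5·2^j − 2) + 2 = 5·2^{j+1} − 4 + 2 = 5·2^{j+1} − 2.
This completes the inductive step, so |S_n| = 5·2^n − 2 for all n ≥ 0.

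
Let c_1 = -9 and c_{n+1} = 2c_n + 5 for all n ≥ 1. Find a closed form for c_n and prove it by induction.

Claim: c_n = -2^{n+1} − 5.

Base case: c_1 = -9, and -2^{1+1} − 5 = -4 − 5 = -9.
Assume c_m = -2^{m+1} − 5 for some m ≥ 1.
Then c_{m+1} = 2c_m + 5 = 2·(-2^{m+1} − 5) + 5 = -2^{m+2} − 10 + 5 = -2^{m+2} − 5.
Hence c_n = -2^{n+1} − 5 for every n ≥ 1, by induction.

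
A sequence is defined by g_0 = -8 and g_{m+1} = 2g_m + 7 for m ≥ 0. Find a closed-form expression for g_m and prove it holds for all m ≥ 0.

Claim: g_m = -2^m − 7.

Base case: g_0 = -8, and -2^0 − 7 = -1 − 7 = -8.
Assume g_j = -2^j − 7 for some j ≥ 0.
Then g_{j+1} = 2g_j + 7 = 2·(-2^j − 7) + 7 = -2^{j+1} − 14 + 7 = -2^{j+1} − 7.
This completes the inductive step, so g_m = -2^m − 7 for all m ≥ 0.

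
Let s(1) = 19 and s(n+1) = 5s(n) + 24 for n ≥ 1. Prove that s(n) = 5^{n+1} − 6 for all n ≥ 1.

Base case: s(1) = 19, and 5^{1+1} − 6 = 25 − 6 = 19.
Assume s(j) = 5^{j+1} − 6 for some j ≥ 1.
Then s(j+1) = 5s(j) + 24 = 5·(5^{j+1} − 6) + 24 = 5^{j+2} − 30 + 24 = 5^{j+2} − 6.
Hence s(n) = 5^{n+1} − 6 for every n ≥ 1, by induction.

s(n) = 5^{n+1} − 6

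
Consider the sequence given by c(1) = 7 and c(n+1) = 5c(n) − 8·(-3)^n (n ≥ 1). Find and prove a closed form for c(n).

Claim: c(n) = 2·5^n + (-3)^n.

Base case: c(1) = 7, and 2·5^1 + (-3)^1 = 10 − 3 = 7.
Assume c(k) = 2·5^k + (-3)^k for some k ≥ 1.
Then c(k+1) = 5c(k) − 8·(-3)^k = 5·(2·5^k + (-3)^k) − 8·(-3)^k = 2·5^{k+1} + 5·(-3)^k − 8·(-3)^k = 2·5^{k+1} − 3·(-3)^k = 2·5^{k+1} + (-3)^{k+1}.
This completes the inductive step, so c(n) = 2·5^n + (-3)^n for all n ≥ 1.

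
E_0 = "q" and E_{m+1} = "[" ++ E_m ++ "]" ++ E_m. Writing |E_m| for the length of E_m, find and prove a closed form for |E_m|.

Claim: |E_m| = 3·2^m − 2.

Base case: |E_0| = 1, and 3·2^0 − 2 = 1.
Assume |E_k| = 3·2^k − 2.
Then |E_{k+1}| = 1 + |E_k| + 1 + |E_k| = 2|E_k| + 2 = 2(3·2^k − 2) + 2 = 3·2^{k+1} − 4 + 2 = 3·2^{k+1} − 2.
By induction, |E_m| = 3·2^m − 2 for all m ≥ 0.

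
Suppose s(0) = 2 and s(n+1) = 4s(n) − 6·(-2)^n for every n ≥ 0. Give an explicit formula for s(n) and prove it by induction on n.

Claim: s(n) = 4^n + (-2)^n.

Base case: s(0) = 2, and 4^0 + (-2)^0 = 1 + 1 = 2.
Assume s(r) = 4^r + (-2)^r for some r ≥ 0.
Then s(r+1) = 4s(r) − 6·(-2)^r = 4·(4^r + (-2)^r) − 6·(-2)^r = 4^{r+1} + 4·(-2)^r − 6·(-2)^r = 4^{r+1} − 2·(-2)^r = 4^{r+1} + (-2)^{r+1}.
By induction, s(n) = 4^n + (-2)^n for all n ≥ 0.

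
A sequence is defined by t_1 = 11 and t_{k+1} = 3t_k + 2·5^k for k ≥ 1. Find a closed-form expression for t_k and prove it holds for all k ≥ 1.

Claim: t_k = 2·3^k + 5^k.

Base case: t_1 = 11, and 2·3^1 + 5^1 = 6 + 5 = 11.
Assume t_m = 2·3^m + 5^m for some m ≥ 1.
Then t_{m+1} = 3t_m + 2·5^m = 3·(2·3^m + 5^m) + 2·5^m = 2·3^{m+1} + 3·5^m + 2·5^m = 2·3^{m+1} + 5·5^m = 2·3^{m+1} + 5^{m+1}.
This completes the inductive step, so t_k = 2·3^k + 5^k for all k ≥ 1.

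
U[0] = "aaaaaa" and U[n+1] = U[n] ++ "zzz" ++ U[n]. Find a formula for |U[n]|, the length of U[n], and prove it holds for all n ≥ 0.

Claim: |U[n]| = 9·2^n − 3.

Base case: |U[0]| = 6, and 9·2^0 − 3 = 6.
Assume |U[j]| = 9·2^j − 3.
Then |U[j+1]| = |U[j]| + 3 + |U[j]| = 2|U[j]| + 3 = 2(9·2^j − 3) + 3 = 9·2^{j+1} − 6 + 3 = 9·2^{j+1} − 3.
By induction, |U[n]| = 9·2^n − 3 for all n ≥ 0.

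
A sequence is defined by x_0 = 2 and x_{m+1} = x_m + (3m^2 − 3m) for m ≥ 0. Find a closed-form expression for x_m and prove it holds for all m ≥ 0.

Claim: x_m = m^3 − 3m^2 + 2m + 2.

Base case: x_0 = 2, and 0^3 − 3·0^2 + 2·0 + 2 = 2.
Assume x_k = k^3 − 3k^2 + 2k + 2.
Then x_{k+1} = x_k + (3k^2 − 3k) = (k^3 − 3k^2 + 2k + 2) + (3k^2 − 3k) = k^3 − k + 2,
and (k+1)^3 − 3·(k+1)^2 + 2·(k+1) + 2 = k^3 − k + 2.
Hence x_m = m^3 − 3m^2 + 2m + 2 for every m ≥ 0, by induction.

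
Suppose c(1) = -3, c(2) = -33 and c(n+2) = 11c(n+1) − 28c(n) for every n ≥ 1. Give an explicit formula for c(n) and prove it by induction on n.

Claim: c(n) = 4^n − 7^n.

Base cases: c(1) = -3 and 4^1 − 7^1 = -3; c(2) = -33 and 4^2 − 7^2 = -33.
Assume c(j) = 4^j − 7^j for all 1 ≤ j ≤ m, where m ≥ 2.
Then c(m+1) = 11c(m) − 28c(m−1) = 11·(4^m − 7^m) − 28·(4^{m−1} − 7^{m−1}) = (11·4 − 28)4^{m−1} − (11·7 − 28)7^{m−1} = 16·4^{m−1} − 49·7^{m−1} = 4^{m+1} − 7^{m+1}.
Hence c(n) = 4^n − 7^n for every n ≥ 1, by strong induction.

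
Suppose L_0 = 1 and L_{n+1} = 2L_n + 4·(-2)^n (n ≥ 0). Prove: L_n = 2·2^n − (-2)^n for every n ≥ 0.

Base case: L_0 = 1, and 2·2^0 − (-2)^0 = 2 − 1 = 1.
Assume L_r = 2·2^r − (-2)^r for some r ≥ 0.
Then L_{r+1} = 2L_r + 4·(-2)^r = 2·(2·2^r − (-2)^r) + 4·(-2)^r = 2·2^{r+1} − 2·(-2)^r + 4·(-2)^r = 2·2^{r+1} + 2·(-2)^r = 2·2^{r+1} − (-2)^{r+1}.
By induction, L_n = 2·2^n − (-2)^n for all n ≥ 0.

L_n = 2·2^n − (-2)^n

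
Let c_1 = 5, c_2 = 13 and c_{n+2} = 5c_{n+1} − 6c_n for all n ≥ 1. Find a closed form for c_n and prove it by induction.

Claim: c_n = 3^n + 2^n.

Base cases: c_1 = 5 and 3^1 + 2^1 = 5; c_2 = 13 and 3^2 + 2^2 = 13.
Assume c_j = 3^j + 2^j for all 1 ≤ j ≤ m, where m ≥ 2.
Then c_{m+1} = 5c_m − 6c_{m−1} = 5·(3^m + 2^m) − 6·(3^{m−1} + 2^{m−1}) = (5·3 − 6)3^{m−1} + (5·2 − 6)2^{m−1} = 9·3^{m−1} + 4·2^{m−1} = 3^{m+1} + 2^{m+1}.
So the formula holds for m+1, and by strong induction c_n = 3^n + 2^n for all n ≥ 1.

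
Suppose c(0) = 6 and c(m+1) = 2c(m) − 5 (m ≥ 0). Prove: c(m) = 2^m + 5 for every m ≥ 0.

Base case: c(0) = 6, and 2^0 + 5 = 1 + 5 = 6.
Assume c(j) = 2^j + 5 for some j ≥ 0.
Then c(j+1) = 2c(j) − 5 = 2·(2^j + 5) − 5 = 2^{j+1} + 10 − 5 = 2^{j+1} + 5.
So the formula holds for j+1, and by induction c(m) = 2^m + 5 for all m ≥ 0.

c(m) = 2^m + 5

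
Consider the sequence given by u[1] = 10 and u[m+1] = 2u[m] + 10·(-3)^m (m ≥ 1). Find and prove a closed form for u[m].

Claim: u[m] = 2·2^m − 2·(-3)^m.

Base case: u[1] = 10, and 2·2^1 − 2·(-3)^1 = 4 + 6 = 10.
Assume u[k] = 2·2^k − 2·(-3)^k for some k ≥ 1.
Then u[k+1] = 2u[k] + 10·(-3)^k = 2·(2·2^k − 2·(-3)^k) + 10·(-3)^k = 2·2^{k+1} − 4·(-3)^k + 10·(-3)^k = 2·2^{k+1} + 6·(-3)^k = 2·2^{k+1} − 2·(-3)^{k+1}.
Hence u[m] = 2·2^m − 2·(-3)^m for every m ≥ 1, by induction.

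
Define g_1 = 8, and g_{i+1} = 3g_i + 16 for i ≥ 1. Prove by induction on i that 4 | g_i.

Base case: g_1 = 8 = 4·2, so 4 | g_1.
Assume 4 | g_r, so g_r = 4t for some integer t.
Then g_{r+1} = 3g_r + 16 = 3·(4t) + 16 = 4(3t + 4), so 4 | g_{r+1}.
Hence 4 | g_i for every i ≥ 1, by induction.

4 | g_i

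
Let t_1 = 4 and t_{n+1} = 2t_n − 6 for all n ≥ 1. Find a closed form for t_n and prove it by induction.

Claim: t_n = -2^n + 6.

Base case: t_1 = 4, and -2^1 + 6 = -2 + 6 = 4.
Assume t_k = -2^k + 6 for some k ≥ 1.
Then t_{k+1} = 2t_k − 6 = 2·(-2^k + 6) − 6 = -2^{k+1} + 12 − 6 = -2^{k+1} + 6.
By induction, t_n = -2^n + 6 for all n ≥ 1.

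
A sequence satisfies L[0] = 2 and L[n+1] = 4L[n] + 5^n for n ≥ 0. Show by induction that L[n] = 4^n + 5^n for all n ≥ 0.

Base case: L[0] = 2, and 4^0 + 5^0 = 1 + 1 = 2.
Assume L[k] = 4^k + 5^k for some k ≥ 0.
Then L[k+1] = 4L[k] + 5^k = 4·(4^k + 5^k) + 5^k = 4^{k+1} + 4·5^k + 5^k = 4^{k+1} + 5·5^k = 4^{k+1} + 5^{k+1}.
By induction, L[n] = 4^n + 5^n for all n ≥ 0.

L[n] = 4^n + 5^n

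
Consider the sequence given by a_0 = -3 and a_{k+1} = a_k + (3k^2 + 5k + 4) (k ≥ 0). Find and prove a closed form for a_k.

Claim: a_k = k^3 + k^2 + 2k − 3.

Base case: a_0 = -3, and 0^3 + 0^2 + 2·0 − 3 = -3.
Assume a_j = j^3 + j^2 + 2j − 3.
Then a_{j+1} = a_j + (3j^2 + 5j + 4) = (j^3 + j^2 + 2j − 3) + (3j^2 + 5j + 4) = j^3 + 4j^2 + 7j + 1,
and (j+1)^3 + (j+1)^2 + 2·(j+1) − 3 = j^3 + 4j^2 + 7j + 1.
By induction, a_k = k^3 + k^2 + 2k − 3 for all k ≥ 0.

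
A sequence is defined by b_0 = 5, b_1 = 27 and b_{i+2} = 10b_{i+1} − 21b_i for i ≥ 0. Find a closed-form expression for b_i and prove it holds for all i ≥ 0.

Claim: b_i = 3·7^i + 2·3^i.

Base cases: b_0 = 5 and 3·7^0 + 2·3^0 = 5; b_1 = 27 and 3·7^1 + 2·3^1 = 27.
Assume b_j = 3·7^j + 2·3^j for all 0 ≤ j ≤ r, where r ≥ 1.
Then b_{r+1} = 10b_r − 21b_{r−1} = 10·(3·7^r + 2·3^r) − 21·(3·7^{r−1} + 2·3^{r−1}) = 3·(10·7 − 21)7^{r−1} + 2·(10·3 − 21)3^{r−1} = 147·7^{r−1} + 18·3^{r−1} = 3·7^{r+1} + 2·3^{r+1}.
Hence b_i = 3·7^i + 2·3^i for every i ≥ 0, by strong induction.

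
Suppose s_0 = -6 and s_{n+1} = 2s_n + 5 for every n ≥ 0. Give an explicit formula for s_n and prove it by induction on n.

Claim: s_n = -2^n − 5.

Base case: s_0 = -6, and -2^0 − 5 = -1 − 5 = -6.
Assume s_m = -2^m − 5 for some m ≥ 0.
Then s_{m+1} = 2s_m + 5 = 2·(-2^m − 5) + 5 = -2^{m+1} − 10 + 5 = -2^{m+1} − 5.
So the formula holds for m+1, and by induction s_n = -2^n − 5 for all n ≥ 0.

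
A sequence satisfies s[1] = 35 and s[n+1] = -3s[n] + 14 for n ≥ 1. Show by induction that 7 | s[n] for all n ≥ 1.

Base case: s[1] = 35 = 7·5, so 7 | s[1].
Assume 7 | s[k], so s[k] = 7t for some integer t.
Then s[k+1] = -3s[k] + 14 = -3·(7t) + 14 = 7(-3t + 2), so 7 | s[k+1].
So the property holds for k+1, and by induction 7 | s[n] for all n ≥ 1.

7 | s[n]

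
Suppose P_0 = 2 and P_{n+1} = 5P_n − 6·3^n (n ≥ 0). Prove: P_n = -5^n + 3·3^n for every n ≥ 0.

Base case: P_0 = 2, and -5^0 + 3·3^0 = -1 + 3 = 2.
Assume P_k = -5^k + 3·3^k for some k ≥ 0.
Then P_{k+1} = 5P_k − 6·3^k = 5·(-5^k + 3·3^k) − 6·3^k = -5^{k+1} + 15·3^k − 6·3^k = -5^{k+1} + 9·3^k = -5^{k+1} + 3·3^{k+1}.
This completes the inductive step, so P_n = -5^n + 3·3^n for all n ≥ 0.

P_n = -5^n + 3·3^n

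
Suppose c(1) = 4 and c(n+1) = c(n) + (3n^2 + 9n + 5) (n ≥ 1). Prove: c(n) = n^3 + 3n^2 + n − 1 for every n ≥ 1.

Base case: c(1) = 4, and 1^3 + 3·1^2 + 1 − 1 = 4.
Assume c(j) = j^3 + 3j^2 + j − 1.
Then c(j+1) = c(j) + (3j^2 + 9j + 5) = (j^3 + 3j^2 + j − 1) + (3j^2 + 9j + 5) = j^3 + 6j^2 + 10j + 4,
and (j+1)^3 + 3·(j+1)^2 + (j+1) − 1 = j^3 + 6j^2 + 10j + 4.
By induction, c(n) = n^3 + 3n^2 + n − 1 for all n ≥ 1.

c(n) = n^3 + 3n^2 + n − 1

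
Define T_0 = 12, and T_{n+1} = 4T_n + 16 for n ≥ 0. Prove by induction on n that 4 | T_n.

Base case: T_0 = 12 = 4·3, so 4 | T_0.
Assume 4 | T_j, so T_j = 4t for some integer t.
Then T_{j+1} = 4T_j + 16 = 4·(4t) + 16 = 4(4t + 4), so 4 | T_{j+1}.
This completes the inductive step, so 4 | T_n for all n ≥ 0.

4 | T_n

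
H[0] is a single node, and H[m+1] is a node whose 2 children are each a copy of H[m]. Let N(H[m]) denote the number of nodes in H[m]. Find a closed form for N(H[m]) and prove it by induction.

Claim: N(H[m]) = 2^{m+1} − 1.

Base case: N(H[0]) = 1, and 2^{0+1} − 1 = 1.
Assume N(H[k]) = 2^{k+1} − 1.
Then N(H[k+1]) = 1 + 2N(H[k]) = 1 + 2(2^{k+1} − 1) = 2^{k+2} − 2 + 1 = 2^{k+2} − 1.
By induction, N(H[m]) = 2^{m+1} − 1 for all m ≥ 0.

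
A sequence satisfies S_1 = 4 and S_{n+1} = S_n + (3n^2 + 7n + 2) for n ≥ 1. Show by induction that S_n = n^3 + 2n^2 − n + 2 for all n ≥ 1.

Base case: S_1 = 4, and 1^3 + 2·1^2 − 1 + 2 = 4.
Assume S_r = r^3 + 2r^2 − r + 2.
Then S_{r+1} = S_r + (3r^2 + 7r + 2) = (r^3 + 2r^2 − r + 2) + (3r^2 + 7r + 2) = r^3 + 5r^2 + 6r + 4,
and (r+1)^3 + 2·(r+1)^2 − (r+1) + 2 = r^3 + 5r^2 + 6r + 4.
By induction, S_n = n^3 + 2n^2 − n + 2 for all n ≥ 1.

S_n = n^3 + 2n^2 − n + 2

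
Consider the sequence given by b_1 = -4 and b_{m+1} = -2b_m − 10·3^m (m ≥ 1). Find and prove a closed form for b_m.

Claim: b_m = -(-2)^m − 2·3^m.

Base case: b_1 = -4, and -(-2)^1 − 2·3^1 = 2 − 6 = -4.
Assume b_r = -(-2)^r − 2·3^r for some r ≥ 1.
Then b_{r+1} = -2b_r − 10·3^r = -2·(-(-2)^r − 2·3^r) − 10·3^r = -(-2)^{r+1} + 4·3^r − 10·3^r = -(-2)^{r+1} − 6·3^r = -(-2)^{r+1} − 2·3^{r+1}.
This completes the inductive step, so b_m = -(-2)^m − 2·3^m for all m ≥ 1.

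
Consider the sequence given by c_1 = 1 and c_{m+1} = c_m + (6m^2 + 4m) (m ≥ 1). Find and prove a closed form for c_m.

Claim: c_m = 2m^3 − m^2 − m + 1.

Base case: c_1 = 1, and 2·1^3 − 1^2 − 1 + 1 = 1.
Assume c_k = 2k^3 − k^2 − k + 1.
Then c_{k+1} = c_k + (6k^2 + 4k) = (2k^3 − k^2 − k + 1) + (6k^2 + 4k) = 2k^3 + 5k^2 + 3k + 1,
and 2·(k+1)^3 − (k+1)^2 − (k+1) + 1 = 2k^3 + 5k^2 + 3k + 1.
This completes the inductive step, so c_m = 2m^3 − m^2 − m + 1 for all m ≥ 1.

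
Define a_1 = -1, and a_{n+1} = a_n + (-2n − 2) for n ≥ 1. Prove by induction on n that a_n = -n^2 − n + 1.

Base case: a_1 = -1, and -1^2 − 1 + 1 = -1.
Assume a_j = -j^2 − j + 1.
Then a_{j+1} = a_j + (-2j − 2) = (-j^2 − j + 1) + (-2j − 2) = -j^2 − 3j − 1,
and -(j+1)^2 − (j+1) + 1 = -j^2 − 3j − 1.
By induction, a_n = -n^2 − n + 1 for all n ≥ 1.

a_n = -n^2 − n + 1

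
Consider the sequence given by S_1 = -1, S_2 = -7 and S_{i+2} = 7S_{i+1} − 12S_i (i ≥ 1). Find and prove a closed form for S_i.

Claim: S_i = -4^i + 3^i.

Base cases: S_1 = -1 and -4^1 + 3^1 = -1; S_2 = -7 and -4^2 + 3^2 = -7.
Assume S_j = -4^j + 3^j for all 1 ≤ j ≤ r, where r ≥ 2.
Then S_{r+1} = 7S_r − 12S_{r−1} = 7·(-4^r + 3^r) − 12·(-4^{r−1} + 3^{r−1}) = -(7·4 − 12)4^{r−1} + (7·3 − 12)3^{r−1} = -16·4^{r−1} + 9·3^{r−1} = -4^{r+1} + 3^{r+1}.
This completes the inductive step, so S_i = -4^i + 3^i for all i ≥ 1.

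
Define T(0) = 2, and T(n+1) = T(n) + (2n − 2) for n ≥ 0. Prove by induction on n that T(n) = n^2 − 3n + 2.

Base case: T(0) = 2, and 0^2 − 3·0 + 2 = 2.
Assume T(r) = r^2 − 3r + 2.
Then T(r+1) = T(r) + (2r − 2) = (r^2 − 3r + 2) + (2r − 2) = r^2 − r,
and (r+1)^2 − 3·(r+1) + 2 = r^2 − r.
By induction, T(n) = n^2 − 3n + 2 for all n ≥ 0.

T(n) = n^2 − 3n + 2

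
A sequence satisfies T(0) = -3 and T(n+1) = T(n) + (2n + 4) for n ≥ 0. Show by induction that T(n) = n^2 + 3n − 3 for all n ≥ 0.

Base case: T(0) = -3, and 0^2 + 3·0 − 3 = -3.
Assume T(r) = r^2 + 3r − 3.
Then T(r+1) = T(r) + (2r + 4) = (r^2 + 3r − 3) + (2r + 4) = r^2 + 5r + 1,
and (r+1)^2 + 3·(r+1) − 3 = r^2 + 5r + 1.
By induction, T(n) = n^2 + 3n − 3 for all n ≥ 0.

T(n) = n^2 + 3n − 3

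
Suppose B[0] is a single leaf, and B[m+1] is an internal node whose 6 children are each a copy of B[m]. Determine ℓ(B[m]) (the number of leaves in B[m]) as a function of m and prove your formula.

Claim: ℓ(B[m]) = 6^m.

Base case: ℓ(B[0]) = 1, and 6^0 = 1.
Assume ℓ(B[k]) = 6^k.
Then ℓ(B[k+1]) = 6·ℓ(B[k]) = 6·6^k = 6^{k+1}.
By induction, ℓ(B[m]) = 6^m for all m ≥ 0.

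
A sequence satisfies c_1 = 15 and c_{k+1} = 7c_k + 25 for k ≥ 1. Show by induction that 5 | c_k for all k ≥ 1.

Base case: c_1 = 15 = 5·3, so 5 | c_1.
Assume 5 | c_j, so c_j = 5t for some integer t.
Then c_{j+1} = 7c_j + 25 = 7·(5t) + 25 = 5(7t + 5), so 5 | c_{j+1}.
By induction, 5 | c_k for all k ≥ 1.

5 | c_k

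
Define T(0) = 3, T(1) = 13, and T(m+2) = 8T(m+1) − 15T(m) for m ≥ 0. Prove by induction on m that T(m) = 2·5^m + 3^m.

Base cases: T(0) = 3 and 2·5^0 + 3^0 = 3; T(1) = 13 and 2·5^1 + 3^1 = 13.
Assume T(i) = 2·5^i + 3^i for all 0 ≤ i ≤ j, where j ≥ 1.
Then T(j+1) = 8T(j) − 15T(j−1) = 8·(2·5^j + 3^j) − 15·(2·5^{j−1} + 3^{j−1}) = 2·(8·5 − 15)5^{j−1} + (8·3 − 15)3^{j−1} = 50·5^{j−1} + 9·3^{j−1} = 2·5^{j+1} + 3^{j+1}.
This completes the inductive step, so T(m) = 2·5^m + 3^m for all m ≥ 0.

T(m) = 2·5^m + 3^m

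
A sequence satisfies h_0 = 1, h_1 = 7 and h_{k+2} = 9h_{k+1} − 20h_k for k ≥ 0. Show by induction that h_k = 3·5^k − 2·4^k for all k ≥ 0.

Base cases: h_0 = 1 and 3·5^0 − 2·4^0 = 1; h_1 = 7 and 3·5^1 − 2·4^1 = 7.
Assume h_i = 3·5^i − 2·4^i for all 0 ≤ i ≤ j, where j ≥ 1.
Then h_{j+1} = 9h_j − 20h_{j−1} = 9·(3·5^j − 2·4^j) − 20·(3·5^{j−1} − 2·4^{j−1}) = 3·(9·5 − 20)5^{j−1} − 2·(9·4 − 20)4^{j−1} = 75·5^{j−1} − 32·4^{j−1} = 3·5^{j+1} − 2·4^{j+1}.
So the formula holds for j+1, and by strong induction h_k = 3·5^k − 2·4^k for all k ≥ 0.

h_k = 3·5^k − 2·4^k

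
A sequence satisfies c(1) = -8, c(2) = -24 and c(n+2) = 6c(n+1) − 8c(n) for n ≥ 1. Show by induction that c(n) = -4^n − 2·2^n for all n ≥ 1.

Base cases: c(1) = -8 and -4^1 − 2·2^1 = -8; c(2) = -24 and -4^2 − 2·2^2 = -24.
Assume c(i) = -4^i − 2·2^i for all 1 ≤ i ≤ j, where j ≥ 2.
Then c(j+1) = 6c(j) − 8c(j−1) = 6·(-4^j − 2·2^j) − 8·(-4^{j−1} − 2·2^{j−1}) = -(6·4 − 8)4^{j−1} − 2·(6·2 − 8)2^{j−1} = -16·4^{j−1} − 8·2^{j−1} = -4^{j+1} − 2·2^{j+1}.
So the formula holds for j+1, and by strong induction c(n) = -4^n − 2·2^n for all n ≥ 1.

c(n) = -4^n − 2·2^n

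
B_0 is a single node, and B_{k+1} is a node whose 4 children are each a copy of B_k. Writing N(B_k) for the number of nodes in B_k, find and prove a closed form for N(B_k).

Claim: N(B_k) = (4^{k+1} − 1)/3.

Base case: N(B_0) = 1, and (4^{0+1} − 1)/3 = 1.
Assume N(B_j) = (4^{j+1} − 1)/3.
Then N(B_{j+1}) = 1 + 4N(B_j) = 1 + 4·(4^{j+1} − 1)/3 = 1 + (4^{j+2} − 4)/3 = (3 + 4^{j+2} − 4)/3 = (4^{j+2} − 1)/3.
By induction, N(B_k) = (4^{k+1} − 1)/3 for all k ≥ 0.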